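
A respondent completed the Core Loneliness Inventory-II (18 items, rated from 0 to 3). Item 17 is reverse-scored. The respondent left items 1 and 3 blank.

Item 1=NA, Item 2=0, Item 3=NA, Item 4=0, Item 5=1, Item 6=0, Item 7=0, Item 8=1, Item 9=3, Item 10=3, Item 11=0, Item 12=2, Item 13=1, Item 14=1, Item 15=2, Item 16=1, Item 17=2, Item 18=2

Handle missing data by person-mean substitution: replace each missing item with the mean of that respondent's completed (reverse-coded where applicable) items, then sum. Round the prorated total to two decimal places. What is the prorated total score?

20.25

Reverse-coded (on a 0–3 scale, reversed = 3 − raw):
  item 17: 3 − 2 = 1
Completed scored items (16 of 18): 0, 0, 1, 0, 0, 1, 3, 3, 0, 2, 1, 1, 2, 1, 1, 2; sum = 18.
Person mean = 18 / 16 ≈ 1.1250
Prorated total = (18 / 16) × 18 = 20.25 (to 2 dp)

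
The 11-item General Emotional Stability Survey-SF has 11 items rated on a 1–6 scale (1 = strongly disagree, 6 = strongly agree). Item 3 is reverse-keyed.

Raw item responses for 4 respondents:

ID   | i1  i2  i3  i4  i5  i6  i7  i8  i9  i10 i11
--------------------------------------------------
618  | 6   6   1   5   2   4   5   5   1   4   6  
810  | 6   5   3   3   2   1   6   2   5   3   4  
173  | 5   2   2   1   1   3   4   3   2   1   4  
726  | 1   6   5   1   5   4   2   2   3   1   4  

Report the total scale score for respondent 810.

Respondent 810 raw: 6, 5, 3, 3, 2, 1, 6, 2, 5, 3, 4.
Reverse-coded (on a 1–6 scale, reversed = 7 − raw):
  item 1: 6
  item 2: 5
  item 3: 7 − 3 = 4
  item 4: 3
  item 5: 2
  item 6: 1
  item 7: 6
  item 8: 2
  item 9: 5
  item 10: 3
  item 11: 4
Sum = 6 + 5 + 4 + 3 + 2 + 1 + 6 + 2 + 5 + 3 + 4 = 41

41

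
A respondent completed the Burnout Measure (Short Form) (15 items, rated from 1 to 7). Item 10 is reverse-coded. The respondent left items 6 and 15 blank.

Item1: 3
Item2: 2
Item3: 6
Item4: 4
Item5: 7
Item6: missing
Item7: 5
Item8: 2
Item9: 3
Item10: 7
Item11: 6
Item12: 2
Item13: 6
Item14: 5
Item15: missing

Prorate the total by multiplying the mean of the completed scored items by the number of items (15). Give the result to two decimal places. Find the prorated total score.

Reverse-coded (reverse-coded value = 8 − response):
  item 10: 8 − 7 = 1
Completed scored items (13 of 15): 3, 2, 6, 4, 7, 5, 2, 3, 1, 6, 2, 6, 5; sum = 52.
Person mean = 52 / 13 ≈ 4.0000
Prorated total = (52 / 13) × 15 = 60.00 (to 2 dp)

60.00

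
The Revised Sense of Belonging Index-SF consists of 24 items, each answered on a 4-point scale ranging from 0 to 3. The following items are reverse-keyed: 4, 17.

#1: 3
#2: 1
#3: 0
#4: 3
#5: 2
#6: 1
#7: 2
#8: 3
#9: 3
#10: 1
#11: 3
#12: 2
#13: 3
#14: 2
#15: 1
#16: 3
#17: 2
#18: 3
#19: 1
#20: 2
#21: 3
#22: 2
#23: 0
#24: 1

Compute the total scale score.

Reverse-coded items (reverse-coded value = 3 − response):
  item 4: 3 − 3 = 0
  item 17: 3 − 2 = 1
Scored responses: 3, 1, 0, 0, 2, 1, 2, 3, 3, 1, 3, 2, 3, 2, 1, 3, 1, 3, 1, 2, 3, 2, 0, 1
Total = 3 + 1 + 0 + 0 + 2 + 1 + 2 + 3 + 3 + 1 + 3 + 2 + 3 + 2 + 1 + 3 + 1 + 3 + 1 + 2 + 3 + 2 + 0 + 1 = 43

43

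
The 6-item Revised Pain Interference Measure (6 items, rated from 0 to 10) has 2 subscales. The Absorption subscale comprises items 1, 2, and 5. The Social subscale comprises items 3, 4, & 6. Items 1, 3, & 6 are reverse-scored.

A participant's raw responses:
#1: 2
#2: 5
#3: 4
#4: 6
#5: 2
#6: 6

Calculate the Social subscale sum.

16

Social items: 3, 4, 6.
Of these, items 3 and 6 are reverse-scored; on a 0–10 scale, reversed = 10 − raw.
  item 3: 10 − 4 = 6
  item 4: 6
  item 6: 10 − 6 = 4
Sum = 6 + 6 + 4 = 16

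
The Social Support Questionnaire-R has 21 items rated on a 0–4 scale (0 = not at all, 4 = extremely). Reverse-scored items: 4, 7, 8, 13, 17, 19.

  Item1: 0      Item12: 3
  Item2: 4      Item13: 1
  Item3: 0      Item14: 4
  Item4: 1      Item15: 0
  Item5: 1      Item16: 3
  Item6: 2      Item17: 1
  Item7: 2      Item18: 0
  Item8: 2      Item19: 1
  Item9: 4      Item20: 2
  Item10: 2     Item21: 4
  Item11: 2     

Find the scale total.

47

Reversing items 4, 7, 8, 13, 17 and 19 with 4 − raw:
Total = 0 + 4 + 0 + (4−1) + 1 + 2 + (4−2) + (4−2) + 4 + 2 + 2 + 3 + (4−1) + 4 + 0 + 3 + (4−1) + 0 + (4−1) + 2 + 4
      = 0 + 4 + 0 + 3 + 1 + 2 + 2 + 2 + 4 + 2 + 2 + 3 + 3 + 4 + 0 + 3 + 3 + 0 + 3 + 2 + 4 = 47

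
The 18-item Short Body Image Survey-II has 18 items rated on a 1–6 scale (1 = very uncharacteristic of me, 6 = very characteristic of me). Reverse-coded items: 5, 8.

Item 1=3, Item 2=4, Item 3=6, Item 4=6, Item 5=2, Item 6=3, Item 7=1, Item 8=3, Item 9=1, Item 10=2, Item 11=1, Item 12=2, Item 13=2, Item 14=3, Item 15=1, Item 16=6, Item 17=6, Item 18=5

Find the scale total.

Reverse-coded items (on a 1–6 scale, reversed = 7 − raw):
  item 5: 7 − 2 = 5
  item 8: 7 − 3 = 4
Scored items: 3, 4, 6, 6, 5, 3, 1, 4, 1, 2, 1, 2, 2, 3, 1, 6, 6, 5
Total = 3 + 4 + 6 + 6 + 5 + 3 + 1 + 4 + 1 + 2 + 1 + 2 + 2 + 3 + 1 + 6 + 6 + 5 = 61

61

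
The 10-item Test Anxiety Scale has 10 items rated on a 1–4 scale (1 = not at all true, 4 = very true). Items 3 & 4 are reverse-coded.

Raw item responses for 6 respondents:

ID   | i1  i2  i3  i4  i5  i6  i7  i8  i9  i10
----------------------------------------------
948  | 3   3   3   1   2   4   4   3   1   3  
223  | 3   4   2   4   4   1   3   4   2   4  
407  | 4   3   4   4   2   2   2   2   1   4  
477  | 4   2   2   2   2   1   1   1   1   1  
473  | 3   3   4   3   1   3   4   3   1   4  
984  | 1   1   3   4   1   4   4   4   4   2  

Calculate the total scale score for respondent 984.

24

Respondent 984 raw: 1, 1, 3, 4, 1, 4, 4, 4, 4, 2.
Reverse-coded (reversed = (1+4) − raw = 5 − raw):
  item 1: 1
  item 2: 1
  item 3: 5 − 3 = 2
  item 4: 5 − 4 = 1
  item 5: 1
  item 6: 4
  item 7: 4
  item 8: 4
  item 9: 4
  item 10: 2
Sum = 1 + 1 + 2 + 1 + 1 + 4 + 4 + 4 + 4 + 2 = 24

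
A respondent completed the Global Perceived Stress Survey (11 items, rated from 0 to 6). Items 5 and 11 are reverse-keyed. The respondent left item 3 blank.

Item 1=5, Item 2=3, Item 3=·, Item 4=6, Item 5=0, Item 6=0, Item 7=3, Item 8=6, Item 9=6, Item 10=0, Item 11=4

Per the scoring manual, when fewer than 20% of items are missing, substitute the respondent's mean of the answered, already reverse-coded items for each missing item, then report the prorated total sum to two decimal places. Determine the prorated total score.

40.70

Reverse-coded (on a 0–6 scale, reversed = 6 − raw):
  item 5: 6 − 0 = 6
  item 11: 6 − 4 = 2
Completed scored items (10 of 11): 5, 3, 6, 6, 0, 3, 6, 6, 0, 2; sum = 37.
Person mean = 37 / 10 ≈ 3.7000
Prorated total = (37 / 10) × 11 = 40.70 (to 2 dp)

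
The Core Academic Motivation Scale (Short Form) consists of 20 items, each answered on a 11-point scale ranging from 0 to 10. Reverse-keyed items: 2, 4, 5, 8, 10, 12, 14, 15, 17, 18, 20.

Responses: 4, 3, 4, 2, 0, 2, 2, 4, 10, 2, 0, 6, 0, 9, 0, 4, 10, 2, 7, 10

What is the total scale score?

95

Raw sum = 81. Reverse-keyed items: 2, 4, 5, 8, 10, 12, 14, 15, 17, 18, 20; their raw sum = 48.
Each reversal replaces raw with 10 − raw, changing the total by 10 − 2·raw per item.
Total = 81 + 11·10 − 2·48 = 81 + 110 − 96 = 95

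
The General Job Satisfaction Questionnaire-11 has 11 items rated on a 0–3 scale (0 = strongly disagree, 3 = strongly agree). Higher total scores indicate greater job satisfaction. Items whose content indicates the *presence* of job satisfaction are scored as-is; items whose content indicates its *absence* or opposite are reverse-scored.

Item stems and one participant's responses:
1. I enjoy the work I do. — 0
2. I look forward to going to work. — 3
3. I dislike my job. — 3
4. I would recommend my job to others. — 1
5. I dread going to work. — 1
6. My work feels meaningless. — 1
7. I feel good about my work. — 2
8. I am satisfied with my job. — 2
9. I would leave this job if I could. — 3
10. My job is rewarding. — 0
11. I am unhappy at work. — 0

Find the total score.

Items 3, 5, 6, 9, 11 describe the absence/opposite of job satisfaction → reverse-score.
on a 0–3 scale, reversed = 3 − raw.
  item 1: 0
  item 2: 3
  item 3: 3 − 3 = 0
  item 4: 1
  item 5: 3 − 1 = 2
  item 6: 3 − 1 = 2
  item 7: 2
  item 8: 2
  item 9: 3 − 3 = 0
  item 10: 0
  item 11: 3 − 0 = 3
Total = 0 + 3 + 0 + 1 + 2 + 2 + 2 + 2 + 0 + 0 + 3 = 15

15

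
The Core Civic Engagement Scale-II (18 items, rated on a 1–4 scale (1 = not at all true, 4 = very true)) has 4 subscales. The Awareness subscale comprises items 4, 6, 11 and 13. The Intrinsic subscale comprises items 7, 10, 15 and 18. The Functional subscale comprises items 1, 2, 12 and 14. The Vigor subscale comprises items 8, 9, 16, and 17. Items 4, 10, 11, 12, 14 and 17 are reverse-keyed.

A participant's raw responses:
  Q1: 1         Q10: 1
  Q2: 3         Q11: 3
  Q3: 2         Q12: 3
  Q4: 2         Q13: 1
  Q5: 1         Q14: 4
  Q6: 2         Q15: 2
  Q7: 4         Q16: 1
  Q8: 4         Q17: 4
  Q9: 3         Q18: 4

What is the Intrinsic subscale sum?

Intrinsic items: 7, 10, 15, 18.
Of these, item 10 is reverse-keyed; on a 1–4 scale, reversed = 5 − raw.
  item 7: 4
  item 10: 5 − 1 = 4
  item 15: 2
  item 18: 4
Sum = 4 + 4 + 2 + 4 = 14

14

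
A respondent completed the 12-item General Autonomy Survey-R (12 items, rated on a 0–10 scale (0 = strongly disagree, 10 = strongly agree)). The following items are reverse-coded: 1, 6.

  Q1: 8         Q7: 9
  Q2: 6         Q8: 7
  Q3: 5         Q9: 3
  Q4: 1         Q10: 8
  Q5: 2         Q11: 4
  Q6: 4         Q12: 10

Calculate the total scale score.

63

Raw sum = 67. Reverse-coded items: 1, 6; their raw sum = 12.
Each reversal replaces raw with 10 − raw, changing the total by 10 − 2·raw per item.
Total = 67 + 2·10 − 2·12 = 67 + 20 − 24 = 63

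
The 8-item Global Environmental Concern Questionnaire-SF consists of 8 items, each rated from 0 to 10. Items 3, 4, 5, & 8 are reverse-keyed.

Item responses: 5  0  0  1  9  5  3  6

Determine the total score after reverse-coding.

37

Reverse-keyed items use 10 − raw:
  item 3: 10 − 0 = 10
  item 4: 10 − 1 = 9
  item 5: 10 − 9 = 1
  item 8: 10 − 6 = 4
Scored items: 5, 0, 10, 9, 1, 5, 3, 4
Total = 5 + 0 + 10 + 9 + 1 + 5 + 3 + 4 = 37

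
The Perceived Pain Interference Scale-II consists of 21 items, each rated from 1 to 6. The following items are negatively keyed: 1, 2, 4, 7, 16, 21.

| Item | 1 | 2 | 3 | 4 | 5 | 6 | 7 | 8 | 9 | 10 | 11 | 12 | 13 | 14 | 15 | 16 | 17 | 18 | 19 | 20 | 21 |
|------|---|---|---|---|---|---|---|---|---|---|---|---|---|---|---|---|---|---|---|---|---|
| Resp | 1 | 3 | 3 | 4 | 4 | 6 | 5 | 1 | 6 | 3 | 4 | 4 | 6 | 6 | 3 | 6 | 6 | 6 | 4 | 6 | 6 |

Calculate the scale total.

Apply reverse scoring (reversed = (1+6) − raw = 7 − raw):
  item 1: 7 − 1 = 6
  item 2: 7 − 3 = 4
  item 4: 7 − 4 = 3
  item 7: 7 − 5 = 2
  item 16: 7 − 6 = 1
  item 21: 7 − 6 = 1
After reverse-coding: 6, 4, 3, 3, 4, 6, 2, 1, 6, 3, 4, 4, 6, 6, 3, 1, 6, 6, 4, 6, 1
Total = 6 + 4 + 3 + 3 + 4 + 6 + 2 + 1 + 6 + 3 + 4 + 4 + 6 + 6 + 3 + 1 + 6 + 6 + 4 + 6 + 1 = 85

85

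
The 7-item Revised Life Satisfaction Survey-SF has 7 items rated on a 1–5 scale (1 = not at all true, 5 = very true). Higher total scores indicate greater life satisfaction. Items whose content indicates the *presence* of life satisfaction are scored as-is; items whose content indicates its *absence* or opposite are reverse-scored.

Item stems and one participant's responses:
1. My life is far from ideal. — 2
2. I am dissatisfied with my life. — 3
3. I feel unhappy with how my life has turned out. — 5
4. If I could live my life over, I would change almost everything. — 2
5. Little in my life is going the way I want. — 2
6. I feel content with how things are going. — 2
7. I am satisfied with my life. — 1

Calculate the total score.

Items 1, 2, 3, 4, 5 describe the absence/opposite of life satisfaction → reverse-score.
reversed = (1+5) − raw = 6 − raw.
  item 1: 6 − 2 = 4
  item 2: 6 − 3 = 3
  item 3: 6 − 5 = 1
  item 4: 6 − 2 = 4
  item 5: 6 − 2 = 4
  item 6: 2
  item 7: 1
Total = 4 + 3 + 1 + 4 + 4 + 2 + 1 = 19

19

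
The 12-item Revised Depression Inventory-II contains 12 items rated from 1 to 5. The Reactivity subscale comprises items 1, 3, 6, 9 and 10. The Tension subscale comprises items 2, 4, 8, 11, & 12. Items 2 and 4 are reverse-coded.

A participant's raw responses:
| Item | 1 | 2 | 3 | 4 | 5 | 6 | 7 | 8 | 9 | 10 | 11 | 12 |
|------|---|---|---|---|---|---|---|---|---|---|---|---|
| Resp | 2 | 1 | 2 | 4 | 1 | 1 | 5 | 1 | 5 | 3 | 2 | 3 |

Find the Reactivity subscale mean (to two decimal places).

Reactivity items: 1, 3, 6, 9, 10.
  item 1: 2
  item 3: 2
  item 6: 1
  item 9: 5
  item 10: 3
Sum = 2 + 2 + 1 + 5 + 3 = 13
Mean = 13 / 5 = 2.60

2.60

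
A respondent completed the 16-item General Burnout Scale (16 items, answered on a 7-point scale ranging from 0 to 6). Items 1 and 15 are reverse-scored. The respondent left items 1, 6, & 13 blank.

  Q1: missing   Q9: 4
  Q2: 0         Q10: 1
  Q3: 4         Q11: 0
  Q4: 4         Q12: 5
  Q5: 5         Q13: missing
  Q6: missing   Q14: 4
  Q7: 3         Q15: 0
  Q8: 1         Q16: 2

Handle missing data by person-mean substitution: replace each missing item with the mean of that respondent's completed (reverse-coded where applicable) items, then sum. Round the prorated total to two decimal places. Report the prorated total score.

48.00

Reverse-coded (reverse-coded value = 6 − response):
  item 15: 6 − 0 = 6
Completed scored items (13 of 16): 0, 4, 4, 5, 3, 1, 4, 1, 0, 5, 4, 6, 2; sum = 39.
Person mean = 39 / 13 ≈ 3.0000
Prorated total = (39 / 13) × 16 = 48.00 (to 2 dp)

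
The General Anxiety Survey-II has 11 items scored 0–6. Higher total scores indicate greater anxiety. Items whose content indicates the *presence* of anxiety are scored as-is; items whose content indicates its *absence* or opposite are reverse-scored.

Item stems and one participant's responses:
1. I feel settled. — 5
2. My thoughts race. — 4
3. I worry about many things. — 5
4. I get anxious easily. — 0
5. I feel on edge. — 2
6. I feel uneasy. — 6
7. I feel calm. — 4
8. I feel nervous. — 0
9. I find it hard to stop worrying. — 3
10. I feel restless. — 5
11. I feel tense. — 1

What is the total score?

Items 1, 7 describe the absence/opposite of anxiety → reverse-score.
reverse-coded value = 6 − response.
  item 1: 6 − 5 = 1
  item 2: 4
  item 3: 5
  item 4: 0
  item 5: 2
  item 6: 6
  item 7: 6 − 4 = 2
  item 8: 0
  item 9: 3
  item 10: 5
  item 11: 1
Total = 1 + 4 + 5 + 0 + 2 + 6 + 2 + 0 + 3 + 5 + 1 = 29

29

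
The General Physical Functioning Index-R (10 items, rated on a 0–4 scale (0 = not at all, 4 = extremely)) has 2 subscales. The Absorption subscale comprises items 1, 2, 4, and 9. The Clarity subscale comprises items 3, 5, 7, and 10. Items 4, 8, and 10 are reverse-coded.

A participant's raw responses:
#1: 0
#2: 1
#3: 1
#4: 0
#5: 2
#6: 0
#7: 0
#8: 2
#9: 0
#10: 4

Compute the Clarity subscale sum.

Clarity items: 3, 5, 7, 10.
Of these, item 10 is reverse-coded; reverse-coded value = 4 − response.
  item 3: 1
  item 5: 2
  item 7: 0
  item 10: 4 − 4 = 0
Sum = 1 + 2 + 0 + 0 = 3

3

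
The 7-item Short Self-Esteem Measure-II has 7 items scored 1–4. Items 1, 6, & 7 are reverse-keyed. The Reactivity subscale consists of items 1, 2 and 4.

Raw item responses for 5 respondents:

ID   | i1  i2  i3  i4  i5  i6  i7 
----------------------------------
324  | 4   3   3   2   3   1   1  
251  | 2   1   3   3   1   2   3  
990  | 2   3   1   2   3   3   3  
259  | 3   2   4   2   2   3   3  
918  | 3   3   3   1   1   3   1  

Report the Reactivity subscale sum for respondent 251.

Respondent 251 raw: 2, 1, 3, 3, 1, 2, 3.
Reactivity items: 1, 2, 4.
Reverse-coded (reversed = (1+4) − raw = 5 − raw):
  item 1: 5 − 2 = 3
  item 2: 1
  item 4: 3
Sum = 3 + 1 + 3 = 7

7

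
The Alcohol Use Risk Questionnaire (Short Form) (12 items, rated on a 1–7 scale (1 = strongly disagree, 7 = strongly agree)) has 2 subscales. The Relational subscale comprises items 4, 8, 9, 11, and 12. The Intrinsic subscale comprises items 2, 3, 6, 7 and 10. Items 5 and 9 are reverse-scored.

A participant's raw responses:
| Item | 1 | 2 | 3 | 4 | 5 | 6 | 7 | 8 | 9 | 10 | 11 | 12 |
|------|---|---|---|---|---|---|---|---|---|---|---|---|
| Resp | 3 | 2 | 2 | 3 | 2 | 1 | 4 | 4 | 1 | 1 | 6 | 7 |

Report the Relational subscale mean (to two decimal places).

Relational items: 4, 8, 9, 11, 12.
Of these, item 9 is reverse-scored; reverse-coded value = 8 − response.
  item 4: 3
  item 8: 4
  item 9: 8 − 1 = 7
  item 11: 6
  item 12: 7
Sum = 3 + 4 + 7 + 6 + 7 = 27
Mean = 27 / 5 = 5.40

5.40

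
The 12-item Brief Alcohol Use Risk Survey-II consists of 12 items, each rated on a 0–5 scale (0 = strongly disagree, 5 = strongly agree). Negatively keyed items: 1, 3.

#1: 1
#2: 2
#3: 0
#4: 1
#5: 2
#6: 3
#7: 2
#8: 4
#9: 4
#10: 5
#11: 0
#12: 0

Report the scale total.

Raw sum = 24. Negatively keyed items: 1, 3; their raw sum = 1.
Each reversal replaces raw with 5 − raw, changing the total by 5 − 2·raw per item.
Total = 24 + 2·5 − 2·1 = 24 + 10 − 2 = 32

32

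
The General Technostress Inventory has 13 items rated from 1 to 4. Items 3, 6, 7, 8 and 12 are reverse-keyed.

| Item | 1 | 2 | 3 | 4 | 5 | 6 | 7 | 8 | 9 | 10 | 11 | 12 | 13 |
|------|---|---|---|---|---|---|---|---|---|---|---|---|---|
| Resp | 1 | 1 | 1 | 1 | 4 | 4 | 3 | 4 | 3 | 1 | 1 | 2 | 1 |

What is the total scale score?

Apply reverse scoring (on a 1–4 scale, reversed = 5 − raw):
  item 3: 5 − 1 = 4
  item 6: 5 − 4 = 1
  item 7: 5 − 3 = 2
  item 8: 5 − 4 = 1
  item 12: 5 − 2 = 3
Scored responses: 1, 1, 4, 1, 4, 1, 2, 1, 3, 1, 1, 3, 1
Total = 1 + 1 + 4 + 1 + 4 + 1 + 2 + 1 + 3 + 1 + 1 + 3 + 1 = 24

24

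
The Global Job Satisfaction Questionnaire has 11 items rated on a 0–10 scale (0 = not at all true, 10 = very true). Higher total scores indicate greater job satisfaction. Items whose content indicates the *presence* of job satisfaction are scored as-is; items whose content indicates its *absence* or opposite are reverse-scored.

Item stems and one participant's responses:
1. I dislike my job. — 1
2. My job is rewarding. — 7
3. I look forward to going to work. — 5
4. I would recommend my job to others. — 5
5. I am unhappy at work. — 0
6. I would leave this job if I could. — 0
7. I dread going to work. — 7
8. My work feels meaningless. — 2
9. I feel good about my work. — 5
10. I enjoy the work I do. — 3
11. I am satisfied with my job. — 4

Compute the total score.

Items 1, 5, 6, 7, 8 describe the absence/opposite of job satisfaction → reverse-score.
reversed = (0+10) − raw = 10 − raw.
  item 1: 10 − 1 = 9
  item 2: 7
  item 3: 5
  item 4: 5
  item 5: 10 − 0 = 10
  item 6: 10 − 0 = 10
  item 7: 10 − 7 = 3
  item 8: 10 − 2 = 8
  item 9: 5
  item 10: 3
  item 11: 4
Total = 9 + 7 + 5 + 5 + 10 + 10 + 3 + 8 + 5 + 3 + 4 = 69

69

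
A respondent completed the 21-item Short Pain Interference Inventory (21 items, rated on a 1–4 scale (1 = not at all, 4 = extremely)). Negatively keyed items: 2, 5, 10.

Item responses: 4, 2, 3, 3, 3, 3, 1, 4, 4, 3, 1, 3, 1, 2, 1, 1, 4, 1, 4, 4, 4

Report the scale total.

55

Reversing items 2, 5, & 10 with 5 − raw:
Total = 4 + (5−2) + 3 + 3 + (5−3) + 3 + 1 + 4 + 4 + (5−3) + 1 + 3 + 1 + 2 + 1 + 1 + 4 + 1 + 4 + 4 + 4
      = 4 + 3 + 3 + 3 + 2 + 3 + 1 + 4 + 4 + 2 + 1 + 3 + 1 + 2 + 1 + 1 + 4 + 1 + 4 + 4 + 4 = 55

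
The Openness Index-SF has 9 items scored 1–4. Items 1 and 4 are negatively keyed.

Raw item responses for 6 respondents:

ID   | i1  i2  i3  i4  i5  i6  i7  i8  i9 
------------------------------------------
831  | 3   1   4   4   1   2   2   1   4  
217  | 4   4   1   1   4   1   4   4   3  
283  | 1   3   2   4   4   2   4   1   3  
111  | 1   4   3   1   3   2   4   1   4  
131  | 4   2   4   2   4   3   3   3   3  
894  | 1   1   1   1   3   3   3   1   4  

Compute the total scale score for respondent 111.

29

Respondent 111 raw: 1, 4, 3, 1, 3, 2, 4, 1, 4.
Reverse-coded (reverse-coded value = 5 − response):
  item 1: 5 − 1 = 4
  item 2: 4
  item 3: 3
  item 4: 5 − 1 = 4
  item 5: 3
  item 6: 2
  item 7: 4
  item 8: 1
  item 9: 4
Sum = 4 + 4 + 3 + 4 + 3 + 2 + 4 + 1 + 4 = 29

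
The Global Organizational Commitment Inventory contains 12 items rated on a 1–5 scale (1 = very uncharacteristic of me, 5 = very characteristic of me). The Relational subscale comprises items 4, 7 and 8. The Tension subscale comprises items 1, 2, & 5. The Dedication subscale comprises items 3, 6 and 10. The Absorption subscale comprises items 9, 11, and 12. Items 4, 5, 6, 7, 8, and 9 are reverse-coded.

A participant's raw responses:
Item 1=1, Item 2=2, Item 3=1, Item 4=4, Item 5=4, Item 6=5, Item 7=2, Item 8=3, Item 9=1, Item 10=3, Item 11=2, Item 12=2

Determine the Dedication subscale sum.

5

Dedication items: 3, 6, 10.
Of these, item 6 is reverse-coded; reverse-coded value = 6 − response.
  item 3: 1
  item 6: 6 − 5 = 1
  item 10: 3
Sum = 1 + 1 + 3 = 5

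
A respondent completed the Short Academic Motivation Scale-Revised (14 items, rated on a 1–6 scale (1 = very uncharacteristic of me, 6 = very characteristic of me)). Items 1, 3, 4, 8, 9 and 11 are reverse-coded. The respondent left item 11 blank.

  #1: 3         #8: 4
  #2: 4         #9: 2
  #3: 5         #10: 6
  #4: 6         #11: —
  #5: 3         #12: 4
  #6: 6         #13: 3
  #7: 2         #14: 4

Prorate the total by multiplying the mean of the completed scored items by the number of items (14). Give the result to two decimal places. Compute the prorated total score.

50.62

Reverse-coded (on a 1–6 scale, reversed = 7 − raw):
  item 1: 7 − 3 = 4
  item 3: 7 − 5 = 2
  item 4: 7 − 6 = 1
  item 8: 7 − 4 = 3
  item 9: 7 − 2 = 5
Completed scored items (13 of 14): 4, 4, 2, 1, 3, 6, 2, 3, 5, 6, 4, 3, 4; sum = 47.
Person mean = 47 / 13 ≈ 3.6154
Prorated total = (47 / 13) × 14 = 50.62 (to 2 dp)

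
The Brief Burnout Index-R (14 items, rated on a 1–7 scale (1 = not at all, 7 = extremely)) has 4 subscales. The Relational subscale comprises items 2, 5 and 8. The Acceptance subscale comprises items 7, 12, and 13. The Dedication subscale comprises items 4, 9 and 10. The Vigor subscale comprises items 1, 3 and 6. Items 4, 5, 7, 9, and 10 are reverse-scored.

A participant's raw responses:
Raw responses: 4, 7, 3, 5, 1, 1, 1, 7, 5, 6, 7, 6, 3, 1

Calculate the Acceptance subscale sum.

16

Acceptance items: 7, 12, 13.
Of these, item 7 is reverse-scored; reverse-coded value = 8 − response.
  item 7: 8 − 1 = 7
  item 12: 6
  item 13: 3
Sum = 7 + 6 + 3 = 16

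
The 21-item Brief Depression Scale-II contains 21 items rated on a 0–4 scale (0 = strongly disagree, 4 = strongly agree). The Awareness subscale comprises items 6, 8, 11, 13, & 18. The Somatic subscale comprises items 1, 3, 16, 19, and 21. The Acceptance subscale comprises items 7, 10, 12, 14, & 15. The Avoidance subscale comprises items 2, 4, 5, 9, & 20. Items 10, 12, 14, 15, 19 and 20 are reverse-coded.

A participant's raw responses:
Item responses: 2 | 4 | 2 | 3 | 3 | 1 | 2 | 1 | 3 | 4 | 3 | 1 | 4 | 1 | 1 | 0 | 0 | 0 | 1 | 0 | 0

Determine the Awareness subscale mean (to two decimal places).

Awareness items: 6, 8, 11, 13, 18.
  item 6: 1
  item 8: 1
  item 11: 3
  item 13: 4
  item 18: 0
Sum = 1 + 1 + 3 + 4 + 0 = 9
Mean = 9 / 5 = 1.80

1.80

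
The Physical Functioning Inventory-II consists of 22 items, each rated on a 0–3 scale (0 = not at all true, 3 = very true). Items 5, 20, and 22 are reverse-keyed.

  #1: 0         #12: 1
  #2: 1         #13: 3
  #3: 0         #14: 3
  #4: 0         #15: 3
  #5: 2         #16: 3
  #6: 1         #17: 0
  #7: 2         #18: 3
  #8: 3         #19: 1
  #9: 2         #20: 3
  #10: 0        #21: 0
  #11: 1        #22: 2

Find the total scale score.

29

Reversing items 5, 20, & 22 with 3 − raw:
Total = 0 + 1 + 0 + 0 + (3−2) + 1 + 2 + 3 + 2 + 0 + 1 + 1 + 3 + 3 + 3 + 3 + 0 + 3 + 1 + (3−3) + 0 + (3−2)
      = 0 + 1 + 0 + 0 + 1 + 1 + 2 + 3 + 2 + 0 + 1 + 1 + 3 + 3 + 3 + 3 + 0 + 3 + 1 + 0 + 0 + 1 = 29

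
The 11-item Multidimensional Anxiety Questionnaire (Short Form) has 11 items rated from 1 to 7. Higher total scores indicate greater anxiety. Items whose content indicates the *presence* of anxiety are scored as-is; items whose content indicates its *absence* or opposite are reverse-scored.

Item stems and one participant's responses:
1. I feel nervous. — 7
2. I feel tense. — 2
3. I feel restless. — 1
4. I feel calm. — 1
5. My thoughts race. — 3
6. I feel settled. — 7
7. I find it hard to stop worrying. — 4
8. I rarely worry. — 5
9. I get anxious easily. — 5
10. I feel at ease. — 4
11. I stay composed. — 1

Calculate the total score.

Items 4, 6, 8, 10, 11 describe the absence/opposite of anxiety → reverse-score.
on a 1–7 scale, reversed = 8 − raw.
  item 1: 7
  item 2: 2
  item 3: 1
  item 4: 8 − 1 = 7
  item 5: 3
  item 6: 8 − 7 = 1
  item 7: 4
  item 8: 8 − 5 = 3
  item 9: 5
  item 10: 8 − 4 = 4
  item 11: 8 − 1 = 7
Total = 7 + 2 + 1 + 7 + 3 + 1 + 4 + 3 + 5 + 4 + 7 = 44

44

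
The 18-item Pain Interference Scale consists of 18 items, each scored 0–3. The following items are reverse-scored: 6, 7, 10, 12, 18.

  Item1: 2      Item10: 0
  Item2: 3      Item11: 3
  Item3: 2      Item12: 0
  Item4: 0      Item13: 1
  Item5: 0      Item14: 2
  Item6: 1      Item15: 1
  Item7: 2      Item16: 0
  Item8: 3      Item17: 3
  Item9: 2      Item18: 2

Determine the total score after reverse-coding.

Reversing items 6, 7, 10, 12 and 18 with 3 − raw:
Total = 2 + 3 + 2 + 0 + 0 + (3−1) + (3−2) + 3 + 2 + (3−0) + 3 + (3−0) + 1 + 2 + 1 + 0 + 3 + (3−2)
      = 2 + 3 + 2 + 0 + 0 + 2 + 1 + 3 + 2 + 3 + 3 + 3 + 1 + 2 + 1 + 0 + 3 + 1 = 32

32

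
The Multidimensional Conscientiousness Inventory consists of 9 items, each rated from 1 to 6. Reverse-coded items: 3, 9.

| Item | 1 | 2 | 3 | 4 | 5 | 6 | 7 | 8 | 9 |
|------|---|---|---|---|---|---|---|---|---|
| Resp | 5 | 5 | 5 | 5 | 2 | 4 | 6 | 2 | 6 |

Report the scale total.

Reversing items 3 & 9 with 7 − raw:
Total = 5 + 5 + (7−5) + 5 + 2 + 4 + 6 + 2 + (7−6)
      = 5 + 5 + 2 + 5 + 2 + 4 + 6 + 2 + 1 = 32

32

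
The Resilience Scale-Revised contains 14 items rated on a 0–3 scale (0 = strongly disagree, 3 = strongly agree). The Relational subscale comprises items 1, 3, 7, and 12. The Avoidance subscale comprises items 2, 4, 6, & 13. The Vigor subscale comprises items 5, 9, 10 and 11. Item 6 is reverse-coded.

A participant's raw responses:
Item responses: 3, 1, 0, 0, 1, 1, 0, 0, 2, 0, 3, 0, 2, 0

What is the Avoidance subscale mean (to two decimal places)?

Avoidance items: 2, 4, 6, 13.
Of these, item 6 is reverse-coded; reverse-coded value = 3 − response.
  item 2: 1
  item 4: 0
  item 6: 3 − 1 = 2
  item 13: 2
Sum = 1 + 0 + 2 + 2 = 5
Mean = 5 / 4 = 1.25

1.25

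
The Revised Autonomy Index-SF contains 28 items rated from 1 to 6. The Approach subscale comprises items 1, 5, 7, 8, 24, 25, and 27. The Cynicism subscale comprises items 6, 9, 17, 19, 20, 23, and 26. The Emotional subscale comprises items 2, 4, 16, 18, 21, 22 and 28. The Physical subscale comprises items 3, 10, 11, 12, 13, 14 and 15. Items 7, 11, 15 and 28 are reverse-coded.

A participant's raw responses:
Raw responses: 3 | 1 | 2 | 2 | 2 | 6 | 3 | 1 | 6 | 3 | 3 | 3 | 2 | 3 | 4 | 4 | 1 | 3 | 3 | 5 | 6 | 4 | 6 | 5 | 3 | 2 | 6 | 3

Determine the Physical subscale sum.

20

Physical items: 3, 10, 11, 12, 13, 14, 15.
Of these, items 11 and 15 are reverse-coded; on a 1–6 scale, reversed = 7 − raw.
  item 3: 2
  item 10: 3
  item 11: 7 − 3 = 4
  item 12: 3
  item 13: 2
  item 14: 3
  item 15: 7 − 4 = 3
Sum = 2 + 3 + 4 + 3 + 2 + 3 + 3 = 20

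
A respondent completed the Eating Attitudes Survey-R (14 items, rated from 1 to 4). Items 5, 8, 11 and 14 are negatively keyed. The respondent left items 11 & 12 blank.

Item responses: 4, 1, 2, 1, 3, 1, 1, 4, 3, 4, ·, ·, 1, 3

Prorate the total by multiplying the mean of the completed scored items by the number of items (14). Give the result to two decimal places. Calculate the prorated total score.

Reverse-coded (on a 1–4 scale, reversed = 5 − raw):
  item 5: 5 − 3 = 2
  item 8: 5 − 4 = 1
  item 14: 5 − 3 = 2
Completed scored items (12 of 14): 4, 1, 2, 1, 2, 1, 1, 1, 3, 4, 1, 2; sum = 23.
Person mean = 23 / 12 ≈ 1.9167
Prorated total = (23 / 12) × 14 = 26.83 (to 2 dp)

26.83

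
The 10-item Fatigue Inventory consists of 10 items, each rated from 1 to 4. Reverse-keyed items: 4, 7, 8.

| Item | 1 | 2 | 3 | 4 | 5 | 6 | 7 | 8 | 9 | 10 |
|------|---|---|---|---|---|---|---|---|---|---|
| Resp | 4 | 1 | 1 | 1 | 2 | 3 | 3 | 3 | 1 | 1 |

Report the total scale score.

Raw sum = 20. Reverse-keyed items: 4, 7, 8; their raw sum = 7.
Each reversal replaces raw with 5 − raw, changing the total by 5 − 2·raw per item.
Total = 20 + 3·5 − 2·7 = 20 + 15 − 14 = 21

21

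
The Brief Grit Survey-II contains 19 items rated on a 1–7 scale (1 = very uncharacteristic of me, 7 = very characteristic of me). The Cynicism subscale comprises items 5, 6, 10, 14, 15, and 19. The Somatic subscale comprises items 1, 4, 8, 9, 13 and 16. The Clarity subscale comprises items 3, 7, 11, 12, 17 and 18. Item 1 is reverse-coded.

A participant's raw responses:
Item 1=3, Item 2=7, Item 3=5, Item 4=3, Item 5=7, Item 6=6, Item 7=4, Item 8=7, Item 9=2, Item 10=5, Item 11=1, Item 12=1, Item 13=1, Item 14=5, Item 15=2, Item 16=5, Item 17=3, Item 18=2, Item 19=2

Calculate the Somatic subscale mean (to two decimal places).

3.83

Somatic items: 1, 4, 8, 9, 13, 16.
Of these, item 1 is reverse-coded; reversed = (1+7) − raw = 8 − raw.
  item 1: 8 − 3 = 5
  item 4: 3
  item 8: 7
  item 9: 2
  item 13: 1
  item 16: 5
Sum = 5 + 3 + 7 + 2 + 1 + 5 = 23
Mean = 23 / 6 = 3.83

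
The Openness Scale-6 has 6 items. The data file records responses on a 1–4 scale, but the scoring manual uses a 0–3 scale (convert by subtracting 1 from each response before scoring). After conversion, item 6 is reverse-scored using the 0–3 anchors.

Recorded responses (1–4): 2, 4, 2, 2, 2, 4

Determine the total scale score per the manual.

Convert to 0–3: 1, 3, 1, 1, 1, 3
Reverse-coded (on a 0–3 scale, reversed = 3 − raw):
  item 6: 3 − 3 = 0
Scored: 1, 3, 1, 1, 1, 0
Total = 7

7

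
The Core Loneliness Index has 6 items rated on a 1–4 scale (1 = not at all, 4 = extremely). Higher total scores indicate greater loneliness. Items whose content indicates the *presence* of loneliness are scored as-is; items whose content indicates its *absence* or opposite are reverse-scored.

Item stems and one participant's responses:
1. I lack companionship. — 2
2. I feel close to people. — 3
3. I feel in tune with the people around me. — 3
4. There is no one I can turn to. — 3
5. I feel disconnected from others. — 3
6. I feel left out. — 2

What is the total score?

Items 2, 3 describe the absence/opposite of loneliness → reverse-score.
reverse-coded value = 5 − response.
  item 1: 2
  item 2: 5 − 3 = 2
  item 3: 5 − 3 = 2
  item 4: 3
  item 5: 3
  item 6: 2
Total = 2 + 2 + 2 + 3 + 3 + 2 = 14

14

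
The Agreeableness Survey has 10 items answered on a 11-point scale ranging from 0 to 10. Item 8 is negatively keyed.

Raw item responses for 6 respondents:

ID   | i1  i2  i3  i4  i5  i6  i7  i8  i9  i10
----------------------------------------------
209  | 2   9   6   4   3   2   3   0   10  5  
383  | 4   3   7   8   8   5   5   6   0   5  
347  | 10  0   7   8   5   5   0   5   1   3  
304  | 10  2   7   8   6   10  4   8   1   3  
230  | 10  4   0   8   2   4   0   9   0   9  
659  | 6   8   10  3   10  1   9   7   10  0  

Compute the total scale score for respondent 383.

49

Respondent 383 raw: 4, 3, 7, 8, 8, 5, 5, 6, 0, 5.
Reverse-coded (reverse-coded value = 10 − response):
  item 1: 4
  item 2: 3
  item 3: 7
  item 4: 8
  item 5: 8
  item 6: 5
  item 7: 5
  item 8: 10 − 6 = 4
  item 9: 0
  item 10: 5
Sum = 4 + 3 + 7 + 8 + 8 + 5 + 5 + 4 + 0 + 5 = 49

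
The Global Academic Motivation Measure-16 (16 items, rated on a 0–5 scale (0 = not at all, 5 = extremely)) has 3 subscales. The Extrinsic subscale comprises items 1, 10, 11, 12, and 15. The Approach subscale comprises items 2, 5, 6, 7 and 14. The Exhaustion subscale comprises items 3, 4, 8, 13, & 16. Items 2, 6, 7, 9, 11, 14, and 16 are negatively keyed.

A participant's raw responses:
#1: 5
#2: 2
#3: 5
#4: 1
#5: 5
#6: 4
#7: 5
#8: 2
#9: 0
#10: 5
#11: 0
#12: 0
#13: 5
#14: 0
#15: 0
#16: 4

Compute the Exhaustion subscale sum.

Exhaustion items: 3, 4, 8, 13, 16.
Of these, item 16 is negatively keyed; reversed = (0+5) − raw = 5 − raw.
  item 3: 5
  item 4: 1
  item 8: 2
  item 13: 5
  item 16: 5 − 4 = 1
Sum = 5 + 1 + 2 + 5 + 1 = 14

14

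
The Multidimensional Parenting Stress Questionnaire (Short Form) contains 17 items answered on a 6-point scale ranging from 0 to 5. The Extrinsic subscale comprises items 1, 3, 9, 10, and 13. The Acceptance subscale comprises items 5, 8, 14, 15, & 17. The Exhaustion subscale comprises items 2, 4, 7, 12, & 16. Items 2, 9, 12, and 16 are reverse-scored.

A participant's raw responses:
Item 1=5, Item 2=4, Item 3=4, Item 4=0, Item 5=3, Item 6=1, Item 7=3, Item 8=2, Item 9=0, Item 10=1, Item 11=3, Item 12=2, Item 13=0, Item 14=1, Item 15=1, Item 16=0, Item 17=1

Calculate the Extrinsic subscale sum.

15

Extrinsic items: 1, 3, 9, 10, 13.
Of these, item 9 is reverse-scored; reverse-coded value = 5 − response.
  item 1: 5
  item 3: 4
  item 9: 5 − 0 = 5
  item 10: 1
  item 13: 0
Sum = 5 + 4 + 5 + 1 + 0 = 15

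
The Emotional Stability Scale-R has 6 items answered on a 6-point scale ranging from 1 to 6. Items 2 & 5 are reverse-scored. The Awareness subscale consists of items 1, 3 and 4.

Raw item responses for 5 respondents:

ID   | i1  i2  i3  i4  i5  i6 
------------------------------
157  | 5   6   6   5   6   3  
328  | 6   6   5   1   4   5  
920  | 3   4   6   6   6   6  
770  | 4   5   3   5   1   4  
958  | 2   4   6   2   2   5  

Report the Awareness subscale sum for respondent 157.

Respondent 157 raw: 5, 6, 6, 5, 6, 3.
Awareness items: 1, 3, 4.
Reverse-coded (on a 1–6 scale, reversed = 7 − raw):
  item 1: 5
  item 3: 6
  item 4: 5
Sum = 5 + 6 + 5 = 16

16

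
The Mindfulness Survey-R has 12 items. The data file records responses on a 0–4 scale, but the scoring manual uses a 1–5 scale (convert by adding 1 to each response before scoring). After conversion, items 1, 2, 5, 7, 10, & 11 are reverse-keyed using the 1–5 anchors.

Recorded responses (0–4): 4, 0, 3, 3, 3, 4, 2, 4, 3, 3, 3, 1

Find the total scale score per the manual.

Convert to 1–5: 5, 1, 4, 4, 4, 5, 3, 5, 4, 4, 4, 2
Reverse-coded (reverse-coded value = 6 − response):
  item 1: 6 − 5 = 1
  item 2: 6 − 1 = 5
  item 5: 6 − 4 = 2
  item 7: 6 − 3 = 3
  item 10: 6 − 4 = 2
  item 11: 6 − 4 = 2
Scored: 1, 5, 4, 4, 2, 5, 3, 5, 4, 2, 2, 2
Total = 39

39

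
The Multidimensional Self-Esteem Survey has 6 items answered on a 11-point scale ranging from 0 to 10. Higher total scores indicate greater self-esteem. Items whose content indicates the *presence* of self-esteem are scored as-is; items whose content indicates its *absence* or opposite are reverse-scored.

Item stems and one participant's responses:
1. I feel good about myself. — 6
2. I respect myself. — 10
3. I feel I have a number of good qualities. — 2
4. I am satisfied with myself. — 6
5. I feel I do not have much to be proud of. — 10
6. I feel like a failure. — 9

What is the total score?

Items 5, 6 describe the absence/opposite of self-esteem → reverse-score.
on a 0–10 scale, reversed = 10 − raw.
  item 1: 6
  item 2: 10
  item 3: 2
  item 4: 6
  item 5: 10 − 10 = 0
  item 6: 10 − 9 = 1
Total = 6 + 10 + 2 + 6 + 0 + 1 = 25

25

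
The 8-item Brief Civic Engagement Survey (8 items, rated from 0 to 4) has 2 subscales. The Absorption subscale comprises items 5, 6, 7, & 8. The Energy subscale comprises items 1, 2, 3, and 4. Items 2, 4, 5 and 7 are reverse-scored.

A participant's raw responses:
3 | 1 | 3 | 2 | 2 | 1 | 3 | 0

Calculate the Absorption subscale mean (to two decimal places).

1.00

Absorption items: 5, 6, 7, 8.
Of these, items 5 & 7 are reverse-scored; reverse-coded value = 4 − response.
  item 5: 4 − 2 = 2
  item 6: 1
  item 7: 4 − 3 = 1
  item 8: 0
Sum = 2 + 1 + 1 + 0 = 4
Mean = 4 / 4 = 1.00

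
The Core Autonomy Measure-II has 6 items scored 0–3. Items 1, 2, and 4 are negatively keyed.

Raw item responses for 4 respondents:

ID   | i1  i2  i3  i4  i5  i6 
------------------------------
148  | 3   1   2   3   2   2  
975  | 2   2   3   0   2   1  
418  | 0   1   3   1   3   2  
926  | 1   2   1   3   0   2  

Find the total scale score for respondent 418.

15

Respondent 418 raw: 0, 1, 3, 1, 3, 2.
Reverse-coded (reversed = (0+3) − raw = 3 − raw):
  item 1: 3 − 0 = 3
  item 2: 3 − 1 = 2
  item 3: 3
  item 4: 3 − 1 = 2
  item 5: 3
  item 6: 2
Sum = 3 + 2 + 3 + 2 + 3 + 2 = 15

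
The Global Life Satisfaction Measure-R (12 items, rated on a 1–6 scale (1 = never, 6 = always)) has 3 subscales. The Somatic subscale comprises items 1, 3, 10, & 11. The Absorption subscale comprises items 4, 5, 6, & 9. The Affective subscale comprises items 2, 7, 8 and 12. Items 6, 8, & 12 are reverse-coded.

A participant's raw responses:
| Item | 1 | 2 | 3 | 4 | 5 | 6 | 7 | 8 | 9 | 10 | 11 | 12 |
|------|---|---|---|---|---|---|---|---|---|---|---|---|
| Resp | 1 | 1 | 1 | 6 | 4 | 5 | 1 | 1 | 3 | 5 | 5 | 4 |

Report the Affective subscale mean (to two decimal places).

Affective items: 2, 7, 8, 12.
Of these, items 8 and 12 are reverse-coded; reverse-coded value = 7 − response.
  item 2: 1
  item 7: 1
  item 8: 7 − 1 = 6
  item 12: 7 − 4 = 3
Sum = 1 + 1 + 6 + 3 = 11
Mean = 11 / 4 = 2.75

2.75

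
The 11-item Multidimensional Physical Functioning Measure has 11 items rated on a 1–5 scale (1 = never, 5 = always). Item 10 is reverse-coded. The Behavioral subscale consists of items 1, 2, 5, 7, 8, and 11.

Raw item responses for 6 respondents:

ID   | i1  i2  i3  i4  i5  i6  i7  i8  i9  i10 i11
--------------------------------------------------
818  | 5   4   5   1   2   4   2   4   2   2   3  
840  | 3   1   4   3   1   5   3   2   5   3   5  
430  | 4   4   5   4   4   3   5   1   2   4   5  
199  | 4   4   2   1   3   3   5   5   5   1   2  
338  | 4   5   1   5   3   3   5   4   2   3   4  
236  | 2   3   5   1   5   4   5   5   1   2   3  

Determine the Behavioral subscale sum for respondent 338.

25

Respondent 338 raw: 4, 5, 1, 5, 3, 3, 5, 4, 2, 3, 4.
Behavioral items: 1, 2, 5, 7, 8, 11.
Reverse-coded (reversed = (1+5) − raw = 6 − raw):
  item 1: 4
  item 2: 5
  item 5: 3
  item 7: 5
  item 8: 4
  item 11: 4
Sum = 4 + 5 + 3 + 5 + 4 + 4 = 25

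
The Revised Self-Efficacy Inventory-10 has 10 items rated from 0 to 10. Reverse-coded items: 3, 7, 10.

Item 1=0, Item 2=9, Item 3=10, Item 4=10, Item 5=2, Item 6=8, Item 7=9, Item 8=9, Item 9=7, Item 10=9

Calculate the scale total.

47

Reversing items 3, 7, & 10 with 10 − raw:
Total = 0 + 9 + (10−10) + 10 + 2 + 8 + (10−9) + 9 + 7 + (10−9)
      = 0 + 9 + 0 + 10 + 2 + 8 + 1 + 9 + 7 + 1 = 47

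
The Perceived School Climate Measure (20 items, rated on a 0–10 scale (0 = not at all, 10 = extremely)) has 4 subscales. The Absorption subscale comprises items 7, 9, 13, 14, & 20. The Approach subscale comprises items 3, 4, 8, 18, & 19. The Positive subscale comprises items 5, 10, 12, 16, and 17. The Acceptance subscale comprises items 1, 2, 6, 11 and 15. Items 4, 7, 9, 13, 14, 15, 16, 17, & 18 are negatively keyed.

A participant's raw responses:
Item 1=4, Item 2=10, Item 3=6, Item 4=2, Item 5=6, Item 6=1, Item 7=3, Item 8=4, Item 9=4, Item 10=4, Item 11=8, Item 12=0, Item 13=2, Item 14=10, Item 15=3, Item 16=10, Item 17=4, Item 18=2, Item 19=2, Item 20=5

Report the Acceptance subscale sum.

Acceptance items: 1, 2, 6, 11, 15.
Of these, item 15 is negatively keyed; reverse-coded value = 10 − response.
  item 1: 4
  item 2: 10
  item 6: 1
  item 11: 8
  item 15: 10 − 3 = 7
Sum = 4 + 10 + 1 + 8 + 7 = 30

30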